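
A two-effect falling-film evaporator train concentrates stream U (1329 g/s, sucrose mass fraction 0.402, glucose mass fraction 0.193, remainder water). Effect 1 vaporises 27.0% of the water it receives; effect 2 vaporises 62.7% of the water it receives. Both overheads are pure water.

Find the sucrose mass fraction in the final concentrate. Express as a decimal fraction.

0.570

water in feed = 1329×0.405 = 538.25 g/s.
After stage 1: water left = (1−0.270)×538.25 = 392.92; stream total = 1183.7 g/s.
After stage 2: water left = (1−0.627)×392.92 = 146.56; final concentrate = 937.31 g/s.
sucrose fraction = 534.26/937.31 = 0.570.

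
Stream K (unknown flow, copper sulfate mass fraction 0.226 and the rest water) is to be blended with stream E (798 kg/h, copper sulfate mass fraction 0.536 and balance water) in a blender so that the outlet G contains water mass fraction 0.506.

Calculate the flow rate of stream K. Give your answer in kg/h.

Let K be the unknown flow. Total out = 798 + K.
water balance: 370.27 + 0.774·K = 0.506·(798 + K)
(0.774 − 0.506)·K = 0.506×798 − 370.27 = 33.516
K = 33.516 / 0.268 = 125.06 kg/h

125.1 kg/h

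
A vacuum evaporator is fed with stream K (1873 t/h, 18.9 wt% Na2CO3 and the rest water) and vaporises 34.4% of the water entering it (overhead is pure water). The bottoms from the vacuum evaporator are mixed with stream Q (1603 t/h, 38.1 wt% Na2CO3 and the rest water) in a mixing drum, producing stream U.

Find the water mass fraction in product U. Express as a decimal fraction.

Vapour removed = 0.344×0.811×1873 = 522.54 t/h; concentrate = 1350.5 t/h.
water reaching the mixer = 996.47 (from concentrate) + 1603×0.619 = 1988.7 t/h.
Product flow = 1350.5 + 1603 = 2953.5 t/h; water fraction = 0.6734.

0.6734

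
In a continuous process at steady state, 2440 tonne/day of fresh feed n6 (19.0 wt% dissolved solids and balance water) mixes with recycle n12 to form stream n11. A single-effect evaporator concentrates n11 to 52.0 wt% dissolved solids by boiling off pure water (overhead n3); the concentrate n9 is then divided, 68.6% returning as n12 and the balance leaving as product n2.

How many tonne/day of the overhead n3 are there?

1548 tonne/day

Overall dissolved solids balance (none leaves overhead): dissolved solids in fresh feed = dissolved solids in product, i.e. 2440×0.190 = (1−0.686)·n9·0.520.
n9 = 463.6/(0.520×0.314) = 2839.3 tonne/day.
Recycle n12 = 0.686×2839.3 = 1947.8 tonne/day.
Combined feed n11 = 2440 + 1947.8 = 4387.8 tonne/day.
Overhead n3 = n11 − n9 = 4387.8 − 2839.3 = 1548.5 tonne/day.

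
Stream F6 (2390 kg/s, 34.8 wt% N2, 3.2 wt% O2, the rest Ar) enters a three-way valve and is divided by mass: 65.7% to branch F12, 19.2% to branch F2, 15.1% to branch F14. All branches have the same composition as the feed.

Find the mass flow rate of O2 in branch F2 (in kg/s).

Branch F2 total = 0.192×2390 = 458.88 kg/s.
O2 in F2 = 0.032×458.88 = 14.684 kg/s.

14.68 kg/s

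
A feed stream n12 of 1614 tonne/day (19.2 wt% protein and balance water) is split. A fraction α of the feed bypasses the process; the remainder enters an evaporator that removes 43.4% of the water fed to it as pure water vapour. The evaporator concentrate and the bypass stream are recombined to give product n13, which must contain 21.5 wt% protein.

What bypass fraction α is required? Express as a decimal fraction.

0.695

All 1614×0.192 = 309.89 tonne/day of protein reaches n13, so n13 = 309.89/0.215 = 1441.3 tonne/day and vapour = 172.66 tonne/day.
The evaporator receives (1−α)·1614 of feed at 0.808 water and removes 0.434 of that water:
0.434×0.808×(1−α)×1614 = 172.66
(1−α) = 172.66/565.98 = 0.3051;  α = 0.6949.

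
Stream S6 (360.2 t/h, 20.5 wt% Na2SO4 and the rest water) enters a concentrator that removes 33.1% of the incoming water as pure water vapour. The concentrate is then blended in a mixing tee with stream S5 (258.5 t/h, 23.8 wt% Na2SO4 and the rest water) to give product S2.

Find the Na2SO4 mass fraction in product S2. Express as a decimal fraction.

Vapour removed = 0.331×0.795×360.2 = 94.785 t/h; concentrate = 265.42 t/h.
Na2SO4 reaching the mixer = 73.841 (from concentrate) + 258.5×0.238 = 135.36 t/h.
Product flow = 265.42 + 258.5 = 523.92 t/h; Na2SO4 fraction = 0.258.

0.258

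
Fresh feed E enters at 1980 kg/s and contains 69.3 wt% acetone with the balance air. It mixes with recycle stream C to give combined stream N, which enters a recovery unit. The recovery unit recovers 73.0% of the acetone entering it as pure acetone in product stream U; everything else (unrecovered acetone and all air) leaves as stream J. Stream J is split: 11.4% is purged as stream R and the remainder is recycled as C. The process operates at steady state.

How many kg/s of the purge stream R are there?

663.4 kg/s

air enters only via E and leaves only via the purge: 1980×0.307 = 0.114×(air in J), and the recovery unit passes all air, so air in N = air in J = 5332.1 kg/s.
acetone in N: m_A = 1980×0.693 + (1−0.114)·(1−0.730)·m_A, so m_A = 1372.1/0.7608 = 1803.6 kg/s.
J = (1−0.730)×1803.6 + 5332.1 = 5819.1 kg/s.
Purge R = 0.114×5819.1 = 663.37 kg/s.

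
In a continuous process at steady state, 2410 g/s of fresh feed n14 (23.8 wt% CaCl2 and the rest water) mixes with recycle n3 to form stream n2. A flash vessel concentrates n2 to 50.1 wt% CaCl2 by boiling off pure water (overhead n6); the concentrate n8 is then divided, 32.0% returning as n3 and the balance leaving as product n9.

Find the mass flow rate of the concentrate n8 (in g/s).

Overall CaCl2 balance (none leaves overhead): CaCl2 in fresh feed = CaCl2 in product, i.e. 2410×0.238 = (1−0.320)·n8·0.501.
n8 = 573.58/(0.501×0.680) = 1683.6 g/s.

1684 g/s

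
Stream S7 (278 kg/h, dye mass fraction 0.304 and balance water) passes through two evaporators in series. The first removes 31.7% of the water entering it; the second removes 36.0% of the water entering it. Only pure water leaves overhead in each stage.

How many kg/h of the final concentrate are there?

water in feed = 278×0.696 = 193.49 kg/h.
After stage 1: water left = (1−0.317)×193.49 = 132.15; stream total = 216.66 kg/h.
After stage 2: water left = (1−0.360)×132.15 = 84.577; final concentrate = 169.09 kg/h.

169.1 kg/h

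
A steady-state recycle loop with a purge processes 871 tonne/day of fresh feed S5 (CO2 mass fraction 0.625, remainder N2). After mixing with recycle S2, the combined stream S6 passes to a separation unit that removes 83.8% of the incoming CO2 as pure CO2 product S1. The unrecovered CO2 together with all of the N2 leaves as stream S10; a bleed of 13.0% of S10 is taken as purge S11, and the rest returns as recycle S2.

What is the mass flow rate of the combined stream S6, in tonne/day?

N2 enters only via S5 and leaves only via the purge: 871×0.375 = 0.130×(N2 in S10), and the separation unit passes all N2, so N2 in S6 = N2 in S10 = 2512.5 tonne/day.
CO2 in S6: m_A = 871×0.625 + (1−0.130)·(1−0.838)·m_A, so m_A = 544.38/0.8591 = 633.69 tonne/day.
S6 = 633.69 + 2512.5 = 3146.2 tonne/day.

3146 tonne/day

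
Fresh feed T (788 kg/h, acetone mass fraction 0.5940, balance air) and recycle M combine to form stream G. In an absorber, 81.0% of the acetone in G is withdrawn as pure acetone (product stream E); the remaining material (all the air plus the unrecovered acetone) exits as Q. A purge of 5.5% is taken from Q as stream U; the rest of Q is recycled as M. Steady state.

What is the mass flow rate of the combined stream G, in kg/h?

air enters only via T and leaves only via the purge: 788×0.406 = 0.055×(air in Q), and the absorber passes all air, so air in G = air in Q = 5816.9 kg/h.
acetone in G: m_A = 788×0.594 + (1−0.055)·(1−0.810)·m_A, so m_A = 468.07/0.8205 = 570.51 kg/h.
G = 570.51 + 5816.9 = 6387.4 kg/h.

6387 kg/h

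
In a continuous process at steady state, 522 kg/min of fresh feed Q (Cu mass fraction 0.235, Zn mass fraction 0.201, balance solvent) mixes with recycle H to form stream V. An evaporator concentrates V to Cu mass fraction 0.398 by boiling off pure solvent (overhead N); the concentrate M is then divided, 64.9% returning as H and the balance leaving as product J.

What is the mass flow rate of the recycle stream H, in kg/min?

Overall Cu balance (none leaves overhead): Cu in fresh feed = Cu in product, i.e. 522×0.235 = (1−0.649)·M·0.398.
M = 122.67/(0.398×0.351) = 878.11 kg/min.
Recycle H = 0.649×878.11 = 569.89 kg/min.

569.9 kg/min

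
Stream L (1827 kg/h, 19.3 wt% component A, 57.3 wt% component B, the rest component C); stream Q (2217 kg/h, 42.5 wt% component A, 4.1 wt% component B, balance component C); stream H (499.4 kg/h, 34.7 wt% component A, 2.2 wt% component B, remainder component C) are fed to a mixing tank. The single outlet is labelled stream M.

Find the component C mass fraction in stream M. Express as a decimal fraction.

0.4240

Total flow out = 1827 + 2217 + 499.4 = 4543.4 kg/h.
component C in = 1827×0.234 + 2217×0.534 + 499.4×0.631 = 1926.5 kg/h.
component C mass fraction in M = 1926.5/4543.4 = 0.4240.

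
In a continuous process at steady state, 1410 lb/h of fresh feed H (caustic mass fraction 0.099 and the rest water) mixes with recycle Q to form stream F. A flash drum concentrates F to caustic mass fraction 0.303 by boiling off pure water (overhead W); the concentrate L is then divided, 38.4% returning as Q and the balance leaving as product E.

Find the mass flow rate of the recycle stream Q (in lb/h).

Overall caustic balance (none leaves overhead): caustic in fresh feed = caustic in product, i.e. 1410×0.099 = (1−0.384)·L·0.303.
L = 139.59/(0.303×0.616) = 747.88 lb/h.
Recycle Q = 0.384×747.88 = 287.19 lb/h.

287.2 lb/h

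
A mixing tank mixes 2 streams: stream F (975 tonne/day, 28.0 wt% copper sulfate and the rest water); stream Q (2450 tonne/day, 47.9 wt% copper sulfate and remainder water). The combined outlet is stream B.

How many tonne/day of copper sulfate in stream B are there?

copper sulfate out = copper sulfate in = 975×0.280 + 2450×0.479 = 1446.5 tonne/day.

1447 tonne/day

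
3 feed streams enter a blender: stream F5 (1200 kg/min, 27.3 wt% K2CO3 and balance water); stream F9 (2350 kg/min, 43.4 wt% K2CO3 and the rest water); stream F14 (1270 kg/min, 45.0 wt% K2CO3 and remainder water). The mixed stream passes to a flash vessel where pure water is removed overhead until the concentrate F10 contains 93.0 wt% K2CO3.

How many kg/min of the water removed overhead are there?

K2CO3 entering = 1200×0.273 + 2350×0.434 + 1270×0.450 = 1919 kg/min.
All K2CO3 reports to F10, so F10 = 1919/0.930 = 2063.4 kg/min.
Total feed = 4820 kg/min; overhead = 4820 − 2063.4 = 2756.6 kg/min.

2757 kg/min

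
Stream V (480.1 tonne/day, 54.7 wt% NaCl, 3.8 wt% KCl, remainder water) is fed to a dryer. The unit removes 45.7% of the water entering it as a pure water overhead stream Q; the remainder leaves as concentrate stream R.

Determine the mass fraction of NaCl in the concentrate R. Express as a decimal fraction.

NaCl is not removed: 480.1×0.547 = 262.61 tonne/day of NaCl enters R.
water entering = 480.1×0.415 = 199.24 tonne/day; overhead removed = 0.457×199.24 = 91.053 tonne/day.
Concentrate = 480.1 − 91.053 = 389.05 tonne/day.
Mass fraction = 262.61/389.05 = 0.6750.

0.6750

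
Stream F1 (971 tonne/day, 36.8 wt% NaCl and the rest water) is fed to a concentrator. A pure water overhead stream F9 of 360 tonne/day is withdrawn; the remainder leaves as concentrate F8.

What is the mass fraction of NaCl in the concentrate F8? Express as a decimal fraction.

0.585

NaCl is not removed: 971×0.368 = 357.33 tonne/day of NaCl enters F8.
Concentrate = 971 − 360 = 611 tonne/day.
Mass fraction = 357.33/611 = 0.585.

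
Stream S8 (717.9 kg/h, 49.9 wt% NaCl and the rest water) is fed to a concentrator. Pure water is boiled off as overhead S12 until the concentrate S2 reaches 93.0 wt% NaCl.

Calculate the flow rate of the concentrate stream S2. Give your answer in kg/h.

385.2 kg/h

NaCl is conserved: 717.9×0.499 = 358.23 kg/h all reports to the concentrate.
Concentrate = 358.23/(target fraction) = 385.2 kg/h.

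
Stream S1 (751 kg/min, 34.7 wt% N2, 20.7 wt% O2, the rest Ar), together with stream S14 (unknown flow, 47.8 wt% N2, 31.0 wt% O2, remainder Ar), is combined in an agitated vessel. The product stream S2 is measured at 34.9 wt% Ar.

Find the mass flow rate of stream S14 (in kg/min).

Let S14 be the unknown flow. Total out = 751 + S14.
Ar balance: 334.95 + 0.212·S14 = 0.349·(751 + S14)
(0.212 − 0.349)·S14 = 0.349×751 − 334.95 = -72.847
S14 = -72.847 / -0.137 = 531.73 kg/min

531.7 kg/min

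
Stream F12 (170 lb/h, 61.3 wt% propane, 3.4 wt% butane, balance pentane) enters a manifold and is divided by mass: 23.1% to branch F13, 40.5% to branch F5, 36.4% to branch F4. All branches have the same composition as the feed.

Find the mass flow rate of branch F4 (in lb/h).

Branch F4 flow = 0.364×170 = 61.88 lb/h.

61.88 lb/h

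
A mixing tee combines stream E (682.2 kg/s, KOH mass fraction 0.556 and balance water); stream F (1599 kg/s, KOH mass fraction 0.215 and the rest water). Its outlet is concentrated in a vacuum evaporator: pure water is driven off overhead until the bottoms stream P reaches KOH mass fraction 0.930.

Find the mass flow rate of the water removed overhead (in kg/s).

1504 kg/s

KOH entering = 682.2×0.556 + 1599×0.215 = 723.09 kg/s.
All KOH reports to P, so P = 723.09/0.930 = 777.51 kg/s.
Total feed = 2281.2 kg/s; overhead = 2281.2 − 777.51 = 1503.7 kg/s.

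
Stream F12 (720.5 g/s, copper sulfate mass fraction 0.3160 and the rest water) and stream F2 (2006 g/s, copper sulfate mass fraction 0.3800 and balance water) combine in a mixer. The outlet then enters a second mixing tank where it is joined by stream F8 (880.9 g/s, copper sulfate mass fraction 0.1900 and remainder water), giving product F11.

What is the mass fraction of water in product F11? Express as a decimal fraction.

Overall, product flow = 3607.4 g/s.
water in = 720.5×0.684 + 2006×0.620 + 880.9×0.810 = 2450.1 g/s.
water fraction in F11 = 0.6792.

0.6792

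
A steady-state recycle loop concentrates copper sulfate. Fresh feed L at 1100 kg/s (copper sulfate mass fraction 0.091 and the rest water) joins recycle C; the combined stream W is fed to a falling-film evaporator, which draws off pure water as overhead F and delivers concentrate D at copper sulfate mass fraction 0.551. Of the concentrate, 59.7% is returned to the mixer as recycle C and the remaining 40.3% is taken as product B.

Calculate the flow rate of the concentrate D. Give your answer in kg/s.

Overall copper sulfate balance (none leaves overhead): copper sulfate in fresh feed = copper sulfate in product, i.e. 1100×0.091 = (1−0.597)·D·0.551.
D = 100.1/(0.551×0.403) = 450.79 kg/s.

450.8 kg/s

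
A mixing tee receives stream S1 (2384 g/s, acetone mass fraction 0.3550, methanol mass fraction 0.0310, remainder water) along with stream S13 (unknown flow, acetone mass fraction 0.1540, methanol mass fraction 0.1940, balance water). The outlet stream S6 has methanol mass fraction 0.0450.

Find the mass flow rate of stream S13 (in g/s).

224 g/s

Let S13 be the unknown flow. Total out = 2384 + S13.
methanol balance: 73.904 + 0.194·S13 = 0.045·(2384 + S13)
(0.194 − 0.045)·S13 = 0.045×2384 − 73.904 = 33.376
S13 = 33.376 / 0.149 = 224 g/s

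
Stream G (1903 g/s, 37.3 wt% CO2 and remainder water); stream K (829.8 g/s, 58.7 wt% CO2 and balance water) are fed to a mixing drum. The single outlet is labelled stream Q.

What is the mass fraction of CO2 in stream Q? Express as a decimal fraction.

Total flow out = 1903 + 829.8 = 2732.8 g/s.
CO2 in = 1903×0.373 + 829.8×0.587 = 1196.9 g/s.
CO2 mass fraction in Q = 1196.9/2732.8 = 0.438.

0.438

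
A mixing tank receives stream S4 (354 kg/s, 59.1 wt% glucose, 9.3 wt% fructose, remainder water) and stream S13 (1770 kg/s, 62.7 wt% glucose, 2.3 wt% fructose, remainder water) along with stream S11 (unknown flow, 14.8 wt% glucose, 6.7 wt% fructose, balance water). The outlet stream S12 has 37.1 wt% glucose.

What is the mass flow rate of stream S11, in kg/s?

2381 kg/s

Let S11 be the unknown flow. Total out = 2124 + S11.
glucose balance: 1319 + 0.148·S11 = 0.371·(2124 + S11)
(0.148 − 0.371)·S11 = 0.371×2124 − 1319 = -531
S11 = -531 / -0.223 = 2381.2 kg/s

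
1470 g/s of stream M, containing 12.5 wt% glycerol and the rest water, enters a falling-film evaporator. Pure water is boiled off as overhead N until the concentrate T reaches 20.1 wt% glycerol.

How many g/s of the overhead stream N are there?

glycerol is conserved: 1470×0.125 = 183.75 g/s all reports to the concentrate.
Concentrate = 183.75/(target fraction) = 914.18 g/s.
Overhead = 1470 − 914.18 = 555.82 g/s.

555.8 g/s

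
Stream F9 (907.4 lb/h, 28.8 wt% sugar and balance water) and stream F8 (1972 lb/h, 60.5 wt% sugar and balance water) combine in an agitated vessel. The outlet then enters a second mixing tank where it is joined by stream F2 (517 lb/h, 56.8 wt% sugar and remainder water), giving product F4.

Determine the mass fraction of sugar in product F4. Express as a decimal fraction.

0.515

Overall, product flow = 3396.4 lb/h.
sugar in = 907.4×0.288 + 1972×0.605 + 517×0.568 = 1748 lb/h.
sugar fraction in F4 = 0.515.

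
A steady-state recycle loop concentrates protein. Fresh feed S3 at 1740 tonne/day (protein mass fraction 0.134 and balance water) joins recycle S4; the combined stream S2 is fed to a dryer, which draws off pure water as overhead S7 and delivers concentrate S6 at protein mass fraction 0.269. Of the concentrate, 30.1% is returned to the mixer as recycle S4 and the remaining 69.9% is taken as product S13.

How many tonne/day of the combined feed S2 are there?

Overall protein balance (none leaves overhead): protein in fresh feed = protein in product, i.e. 1740×0.134 = (1−0.301)·S6·0.269.
S6 = 233.16/(0.269×0.699) = 1240 tonne/day.
Recycle S4 = 0.301×1240 = 373.24 tonne/day.
Combined feed S2 = 1740 + 373.24 = 2113.2 tonne/day.

2113 tonne/day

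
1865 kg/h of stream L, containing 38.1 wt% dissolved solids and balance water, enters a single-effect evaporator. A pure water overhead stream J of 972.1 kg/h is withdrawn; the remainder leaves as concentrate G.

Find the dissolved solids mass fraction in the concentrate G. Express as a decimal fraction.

0.796

dissolved solids is not removed: 1865×0.381 = 710.57 kg/h of dissolved solids enters G.
Concentrate = 1865 − 972.1 = 892.9 kg/h.
Mass fraction = 710.57/892.9 = 0.796.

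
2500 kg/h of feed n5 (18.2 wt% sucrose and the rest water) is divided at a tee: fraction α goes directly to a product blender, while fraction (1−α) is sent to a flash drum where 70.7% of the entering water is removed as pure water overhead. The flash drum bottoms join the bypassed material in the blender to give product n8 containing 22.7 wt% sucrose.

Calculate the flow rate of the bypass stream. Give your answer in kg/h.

All 2500×0.182 = 455 kg/h of sucrose reaches n8, so n8 = 455/0.227 = 2004.4 kg/h and vapour = 495.59 kg/h.
The evaporator receives (1−α)·2500 of feed at 0.818 water and removes 0.707 of that water:
0.707×0.818×(1−α)×2500 = 495.59
(1−α) = 495.59/1445.8 = 0.3428;  α = 0.6572.
Bypass flow = 0.6572×2500 = 1643.1 kg/h.

1643 kg/h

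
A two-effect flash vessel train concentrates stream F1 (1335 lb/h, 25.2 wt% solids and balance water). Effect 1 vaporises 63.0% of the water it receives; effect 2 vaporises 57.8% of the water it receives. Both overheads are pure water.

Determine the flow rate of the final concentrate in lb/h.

492.3 lb/h

water in feed = 1335×0.748 = 998.58 lb/h.
After stage 1: water left = (1−0.630)×998.58 = 369.47; stream total = 705.89 lb/h.
After stage 2: water left = (1−0.578)×369.47 = 155.92; final concentrate = 492.34 lb/h.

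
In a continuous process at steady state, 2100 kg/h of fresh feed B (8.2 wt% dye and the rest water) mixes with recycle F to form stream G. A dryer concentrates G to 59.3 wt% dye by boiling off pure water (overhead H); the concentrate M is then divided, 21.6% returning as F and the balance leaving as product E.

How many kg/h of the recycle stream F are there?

80 kg/h

Overall dye balance (none leaves overhead): dye in fresh feed = dye in product, i.e. 2100×0.082 = (1−0.216)·M·0.593.
M = 172.2/(0.593×0.784) = 370.39 kg/h.
Recycle F = 0.216×370.39 = 80.005 kg/h.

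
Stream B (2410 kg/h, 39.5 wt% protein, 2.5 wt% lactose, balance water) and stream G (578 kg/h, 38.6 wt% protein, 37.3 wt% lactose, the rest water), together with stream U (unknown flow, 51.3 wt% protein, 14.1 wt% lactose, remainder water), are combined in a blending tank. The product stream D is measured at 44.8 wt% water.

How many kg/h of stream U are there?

1946 kg/h

Let U be the unknown flow. Total out = 2988 + U.
water balance: 1537.1 + 0.346·U = 0.448·(2988 + U)
(0.346 − 0.448)·U = 0.448×2988 − 1537.1 = -198.47
U = -198.47 / -0.102 = 1945.8 kg/h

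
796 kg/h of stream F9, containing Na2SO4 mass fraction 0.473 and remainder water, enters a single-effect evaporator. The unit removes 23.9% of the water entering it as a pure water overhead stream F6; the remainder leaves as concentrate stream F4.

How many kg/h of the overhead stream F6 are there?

water entering = 796×0.527 = 419.49 kg/h; overhead removed = 0.239×419.49 = 100.26 kg/h.

100.3 kg/h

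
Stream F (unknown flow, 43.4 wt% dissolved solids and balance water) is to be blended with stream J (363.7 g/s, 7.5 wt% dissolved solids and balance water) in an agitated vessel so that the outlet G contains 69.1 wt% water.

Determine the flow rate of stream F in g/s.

680.8 g/s

Let F be the unknown flow. Total out = 363.7 + F.
water balance: 336.42 + 0.566·F = 0.691·(363.7 + F)
(0.566 − 0.691)·F = 0.691×363.7 − 336.42 = -85.106
F = -85.106 / -0.125 = 680.85 g/s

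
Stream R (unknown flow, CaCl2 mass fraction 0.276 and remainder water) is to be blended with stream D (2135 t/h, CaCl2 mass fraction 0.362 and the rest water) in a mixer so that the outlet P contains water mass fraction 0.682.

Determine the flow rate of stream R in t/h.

Let R be the unknown flow. Total out = 2135 + R.
water balance: 1362.1 + 0.724·R = 0.682·(2135 + R)
(0.724 − 0.682)·R = 0.682×2135 − 1362.1 = 93.94
R = 93.94 / 0.042 = 2236.7 t/h

2237 t/h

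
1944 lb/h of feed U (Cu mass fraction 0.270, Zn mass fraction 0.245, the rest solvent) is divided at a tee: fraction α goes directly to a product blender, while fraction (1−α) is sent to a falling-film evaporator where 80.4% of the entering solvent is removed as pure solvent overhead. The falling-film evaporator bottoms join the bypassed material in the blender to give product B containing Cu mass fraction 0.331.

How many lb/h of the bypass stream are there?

All 1944×0.270 = 524.88 lb/h of Cu reaches B, so B = 524.88/0.331 = 1585.7 lb/h and vapour = 358.26 lb/h.
The evaporator receives (1−α)·1944 of feed at 0.485 solvent and removes 0.804 of that solvent:
0.804×0.485×(1−α)×1944 = 358.26
(1−α) = 358.26/758.04 = 0.4726;  α = 0.5274.
Bypass flow = 0.5274×1944 = 1025.2 lb/h.

1025 lb/h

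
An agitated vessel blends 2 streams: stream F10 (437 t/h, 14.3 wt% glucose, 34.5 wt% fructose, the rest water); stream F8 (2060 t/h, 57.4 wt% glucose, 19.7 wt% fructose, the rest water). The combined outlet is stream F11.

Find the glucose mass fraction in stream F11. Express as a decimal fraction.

0.4986

Total flow out = 437 + 2060 = 2497 t/h.
glucose in = 437×0.143 + 2060×0.574 = 1244.9 t/h.
glucose mass fraction in F11 = 1244.9/2497 = 0.4986.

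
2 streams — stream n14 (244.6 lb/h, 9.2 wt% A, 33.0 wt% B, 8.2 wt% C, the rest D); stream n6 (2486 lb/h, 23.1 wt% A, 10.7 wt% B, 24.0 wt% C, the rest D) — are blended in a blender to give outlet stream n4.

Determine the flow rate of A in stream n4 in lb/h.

A out = A in = 244.6×0.092 + 2486×0.231 = 596.77 lb/h.

596.8 lb/h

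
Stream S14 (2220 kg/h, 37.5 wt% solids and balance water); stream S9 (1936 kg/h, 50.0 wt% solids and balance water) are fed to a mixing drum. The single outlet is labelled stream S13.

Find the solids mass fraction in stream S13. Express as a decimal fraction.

Total flow out = 2220 + 1936 = 4156 kg/h.
solids in = 2220×0.375 + 1936×0.500 = 1800.5 kg/h.
solids mass fraction in S13 = 1800.5/4156 = 0.4332.

0.4332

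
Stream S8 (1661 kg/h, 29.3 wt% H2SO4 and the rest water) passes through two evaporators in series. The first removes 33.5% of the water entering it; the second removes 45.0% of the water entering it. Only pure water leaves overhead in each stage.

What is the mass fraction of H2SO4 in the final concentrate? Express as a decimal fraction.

0.5312

water in feed = 1661×0.707 = 1174.3 kg/h.
After stage 1: water left = (1−0.335)×1174.3 = 780.93; stream total = 1267.6 kg/h.
After stage 2: water left = (1−0.450)×780.93 = 429.51; final concentrate = 916.18 kg/h.
H2SO4 fraction = 486.67/916.18 = 0.5312.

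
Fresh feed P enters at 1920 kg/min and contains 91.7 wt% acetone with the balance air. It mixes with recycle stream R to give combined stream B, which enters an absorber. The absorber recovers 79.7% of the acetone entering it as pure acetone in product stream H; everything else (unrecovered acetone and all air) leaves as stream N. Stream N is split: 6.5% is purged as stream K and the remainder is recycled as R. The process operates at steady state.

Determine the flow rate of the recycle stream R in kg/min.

air enters only via P and leaves only via the purge: 1920×0.083 = 0.065×(air in N), and the absorber passes all air, so air in B = air in N = 2451.7 kg/min.
acetone in B: m_A = 1920×0.917 + (1−0.065)·(1−0.797)·m_A, so m_A = 1760.6/0.8102 = 2173.1 kg/min.
N = (1−0.797)×2173.1 + 2451.7 = 2892.8 kg/min.
Recycle R = (1−0.065)×2892.8 = 2704.8 kg/min.

2705 kg/min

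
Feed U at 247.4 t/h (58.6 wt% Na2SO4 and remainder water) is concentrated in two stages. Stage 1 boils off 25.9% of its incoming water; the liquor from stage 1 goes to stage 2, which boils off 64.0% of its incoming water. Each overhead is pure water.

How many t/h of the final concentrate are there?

172.3 t/h

water in feed = 247.4×0.414 = 102.42 t/h.
After stage 1: water left = (1−0.259)×102.42 = 75.896; stream total = 220.87 t/h.
After stage 2: water left = (1−0.640)×75.896 = 27.323; final concentrate = 172.3 t/h.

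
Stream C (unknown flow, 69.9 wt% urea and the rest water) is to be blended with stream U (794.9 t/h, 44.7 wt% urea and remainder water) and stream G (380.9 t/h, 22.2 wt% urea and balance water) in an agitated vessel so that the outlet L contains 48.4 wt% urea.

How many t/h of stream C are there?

601 t/h

Let C be the unknown flow. Total out = 1175.8 + C.
urea balance: 439.88 + 0.699·C = 0.484·(1175.8 + C)
(0.699 − 0.484)·C = 0.484×1175.8 − 439.88 = 129.21
C = 129.21 / 0.215 = 600.96 t/h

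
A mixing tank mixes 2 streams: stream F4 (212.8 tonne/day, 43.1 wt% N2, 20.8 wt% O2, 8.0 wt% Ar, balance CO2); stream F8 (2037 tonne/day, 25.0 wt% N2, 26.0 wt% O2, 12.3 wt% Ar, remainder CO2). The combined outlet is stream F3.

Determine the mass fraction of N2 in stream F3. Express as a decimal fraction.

Total flow out = 212.8 + 2037 = 2249.8 tonne/day.
N2 in = 212.8×0.431 + 2037×0.250 = 600.97 tonne/day.
N2 mass fraction in F3 = 600.97/2249.8 = 0.267.

0.267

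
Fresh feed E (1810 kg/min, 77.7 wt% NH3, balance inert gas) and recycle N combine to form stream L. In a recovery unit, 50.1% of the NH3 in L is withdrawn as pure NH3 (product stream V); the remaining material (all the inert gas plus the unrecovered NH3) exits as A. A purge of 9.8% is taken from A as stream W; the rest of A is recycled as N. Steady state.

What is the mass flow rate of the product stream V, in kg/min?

NH3 in L: m_A = 1810×0.777 + (1−0.098)·(1−0.501)·m_A, so m_A = 1406.4/0.5499 = 2557.5 kg/min.
Product V = 0.501×2557.5 = 1281.3 kg/min.

1281 kg/min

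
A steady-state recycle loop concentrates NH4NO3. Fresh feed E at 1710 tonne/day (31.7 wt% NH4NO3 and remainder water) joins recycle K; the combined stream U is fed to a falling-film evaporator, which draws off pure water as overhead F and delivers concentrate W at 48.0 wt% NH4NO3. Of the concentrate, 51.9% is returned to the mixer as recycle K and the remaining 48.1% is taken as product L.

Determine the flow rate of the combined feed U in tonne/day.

2929 tonne/day

Overall NH4NO3 balance (none leaves overhead): NH4NO3 in fresh feed = NH4NO3 in product, i.e. 1710×0.317 = (1−0.519)·W·0.480.
W = 542.07/(0.480×0.481) = 2347.8 tonne/day.
Recycle K = 0.519×2347.8 = 1218.5 tonne/day.
Combined feed U = 1710 + 1218.5 = 2928.5 tonne/day.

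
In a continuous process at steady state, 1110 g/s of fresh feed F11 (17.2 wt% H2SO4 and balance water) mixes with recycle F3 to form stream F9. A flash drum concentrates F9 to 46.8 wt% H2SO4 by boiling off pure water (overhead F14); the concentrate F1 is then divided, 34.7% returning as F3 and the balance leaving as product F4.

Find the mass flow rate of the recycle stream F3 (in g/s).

216.8 g/s

Overall H2SO4 balance (none leaves overhead): H2SO4 in fresh feed = H2SO4 in product, i.e. 1110×0.172 = (1−0.347)·F1·0.468.
F1 = 190.92/(0.468×0.653) = 624.73 g/s.
Recycle F3 = 0.347×624.73 = 216.78 g/s.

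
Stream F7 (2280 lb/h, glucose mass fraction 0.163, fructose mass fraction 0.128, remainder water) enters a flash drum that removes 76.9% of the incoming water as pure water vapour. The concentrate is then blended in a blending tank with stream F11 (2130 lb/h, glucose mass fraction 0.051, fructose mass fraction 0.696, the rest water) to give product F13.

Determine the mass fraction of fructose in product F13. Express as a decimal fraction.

Vapour removed = 0.769×0.709×2280 = 1243.1 lb/h; concentrate = 1036.9 lb/h.
fructose reaching the mixer = 291.84 (from concentrate) + 2130×0.696 = 1774.3 lb/h.
Product flow = 1036.9 + 2130 = 3166.9 lb/h; fructose fraction = 0.560.

0.560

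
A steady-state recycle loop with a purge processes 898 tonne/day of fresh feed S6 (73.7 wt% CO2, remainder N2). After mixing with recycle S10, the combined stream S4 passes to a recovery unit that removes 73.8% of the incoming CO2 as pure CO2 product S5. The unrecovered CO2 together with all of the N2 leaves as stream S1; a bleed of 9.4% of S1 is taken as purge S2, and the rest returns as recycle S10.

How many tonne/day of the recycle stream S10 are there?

N2 enters only via S6 and leaves only via the purge: 898×0.263 = 0.094×(N2 in S1), and the recovery unit passes all N2, so N2 in S4 = N2 in S1 = 2512.5 tonne/day.
CO2 in S4: m_A = 898×0.737 + (1−0.094)·(1−0.738)·m_A, so m_A = 661.83/0.7626 = 867.82 tonne/day.
S1 = (1−0.738)×867.82 + 2512.5 = 2739.9 tonne/day.
Recycle S10 = (1−0.094)×2739.9 = 2482.3 tonne/day.

2482 tonne/day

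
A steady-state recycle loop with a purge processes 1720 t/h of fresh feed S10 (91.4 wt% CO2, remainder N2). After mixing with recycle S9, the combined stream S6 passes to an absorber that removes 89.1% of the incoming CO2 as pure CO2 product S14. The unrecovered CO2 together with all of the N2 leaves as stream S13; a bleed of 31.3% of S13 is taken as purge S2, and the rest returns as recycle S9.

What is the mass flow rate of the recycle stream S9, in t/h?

N2 enters only via S10 and leaves only via the purge: 1720×0.086 = 0.313×(N2 in S13), and the absorber passes all N2, so N2 in S6 = N2 in S13 = 472.59 t/h.
CO2 in S6: m_A = 1720×0.914 + (1−0.313)·(1−0.891)·m_A, so m_A = 1572.1/0.9251 = 1699.3 t/h.
S13 = (1−0.891)×1699.3 + 472.59 = 657.81 t/h.
Recycle S9 = (1−0.313)×657.81 = 451.92 t/h.

451.9 t/h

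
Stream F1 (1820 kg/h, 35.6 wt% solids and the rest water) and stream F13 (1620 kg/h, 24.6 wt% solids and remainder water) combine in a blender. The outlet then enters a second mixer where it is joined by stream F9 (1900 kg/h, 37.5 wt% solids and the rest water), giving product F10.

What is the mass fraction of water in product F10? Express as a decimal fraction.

0.671

Overall, product flow = 5340 kg/h.
water in = 1820×0.644 + 1620×0.754 + 1900×0.625 = 3581.1 kg/h.
water fraction in F10 = 0.671.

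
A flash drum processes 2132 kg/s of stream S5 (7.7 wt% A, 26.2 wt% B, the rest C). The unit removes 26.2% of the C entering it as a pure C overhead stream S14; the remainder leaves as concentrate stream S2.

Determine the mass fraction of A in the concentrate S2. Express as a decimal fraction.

0.093

A is not removed: 2132×0.077 = 164.16 kg/s of A enters S2.
C entering = 2132×0.661 = 1409.3 kg/s; overhead removed = 0.262×1409.3 = 369.22 kg/s.
Concentrate = 2132 − 369.22 = 1762.8 kg/s.
Mass fraction = 164.16/1762.8 = 0.093.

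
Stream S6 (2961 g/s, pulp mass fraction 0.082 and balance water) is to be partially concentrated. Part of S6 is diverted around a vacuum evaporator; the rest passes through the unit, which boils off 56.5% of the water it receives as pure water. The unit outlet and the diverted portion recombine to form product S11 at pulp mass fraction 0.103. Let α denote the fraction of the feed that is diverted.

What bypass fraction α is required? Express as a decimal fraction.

0.607

All 2961×0.082 = 242.8 g/s of pulp reaches S11, so S11 = 242.8/0.103 = 2357.3 g/s and vapour = 603.7 g/s.
The evaporator receives (1−α)·2961 of feed at 0.918 water and removes 0.565 of that water:
0.565×0.918×(1−α)×2961 = 603.7
(1−α) = 603.7/1535.8 = 0.3931;  α = 0.6069.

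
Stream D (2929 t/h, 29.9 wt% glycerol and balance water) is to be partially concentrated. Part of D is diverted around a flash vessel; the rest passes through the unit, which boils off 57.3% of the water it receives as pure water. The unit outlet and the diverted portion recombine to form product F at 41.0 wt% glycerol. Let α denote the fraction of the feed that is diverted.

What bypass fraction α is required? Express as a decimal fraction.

All 2929×0.299 = 875.77 t/h of glycerol reaches F, so F = 875.77/0.410 = 2136 t/h and vapour = 792.97 t/h.
The evaporator receives (1−α)·2929 of feed at 0.701 water and removes 0.573 of that water:
0.573×0.701×(1−α)×2929 = 792.97
(1−α) = 792.97/1176.5 = 0.6740;  α = 0.3260.

0.326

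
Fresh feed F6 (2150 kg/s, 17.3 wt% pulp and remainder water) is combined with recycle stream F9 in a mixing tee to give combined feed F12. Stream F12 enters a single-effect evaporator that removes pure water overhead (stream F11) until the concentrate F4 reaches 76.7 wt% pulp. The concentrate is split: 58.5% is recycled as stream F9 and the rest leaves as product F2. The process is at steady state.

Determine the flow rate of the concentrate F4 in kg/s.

1169 kg/s

Overall pulp balance (none leaves overhead): pulp in fresh feed = pulp in product, i.e. 2150×0.173 = (1−0.585)·F4·0.767.
F4 = 371.95/(0.767×0.415) = 1168.5 kg/s.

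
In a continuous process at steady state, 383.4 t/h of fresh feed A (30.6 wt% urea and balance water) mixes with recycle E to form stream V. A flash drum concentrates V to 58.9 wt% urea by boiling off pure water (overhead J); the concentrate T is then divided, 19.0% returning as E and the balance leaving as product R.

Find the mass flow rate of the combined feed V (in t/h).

430.1 t/h

Overall urea balance (none leaves overhead): urea in fresh feed = urea in product, i.e. 383.4×0.306 = (1−0.190)·T·0.589.
T = 117.32/(0.589×0.810) = 245.91 t/h.
Recycle E = 0.190×245.91 = 46.723 t/h.
Combined feed V = 383.4 + 46.723 = 430.12 t/h.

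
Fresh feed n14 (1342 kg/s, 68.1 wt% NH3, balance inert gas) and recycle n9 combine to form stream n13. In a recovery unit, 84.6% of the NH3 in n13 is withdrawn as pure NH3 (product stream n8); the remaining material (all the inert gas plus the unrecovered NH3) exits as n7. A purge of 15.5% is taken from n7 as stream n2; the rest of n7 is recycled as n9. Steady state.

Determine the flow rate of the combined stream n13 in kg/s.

3813 kg/s

inert gas enters only via n14 and leaves only via the purge: 1342×0.319 = 0.155×(inert gas in n7), and the recovery unit passes all inert gas, so inert gas in n13 = inert gas in n7 = 2761.9 kg/s.
NH3 in n13: m_A = 1342×0.681 + (1−0.155)·(1−0.846)·m_A, so m_A = 913.9/0.8699 = 1050.6 kg/s.
n13 = 1050.6 + 2761.9 = 3812.5 kg/s.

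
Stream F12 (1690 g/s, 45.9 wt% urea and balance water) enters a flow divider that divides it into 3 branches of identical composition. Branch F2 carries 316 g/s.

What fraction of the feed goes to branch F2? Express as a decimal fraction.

0.187

Fraction to F2 = 316/1690 = 0.1870.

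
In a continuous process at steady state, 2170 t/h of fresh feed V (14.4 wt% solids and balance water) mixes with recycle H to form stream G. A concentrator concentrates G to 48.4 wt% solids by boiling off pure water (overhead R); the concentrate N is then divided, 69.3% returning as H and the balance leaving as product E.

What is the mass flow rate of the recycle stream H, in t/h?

Overall solids balance (none leaves overhead): solids in fresh feed = solids in product, i.e. 2170×0.144 = (1−0.693)·N·0.484.
N = 312.48/(0.484×0.307) = 2103 t/h.
Recycle H = 0.693×2103 = 1457.4 t/h.

1457 t/h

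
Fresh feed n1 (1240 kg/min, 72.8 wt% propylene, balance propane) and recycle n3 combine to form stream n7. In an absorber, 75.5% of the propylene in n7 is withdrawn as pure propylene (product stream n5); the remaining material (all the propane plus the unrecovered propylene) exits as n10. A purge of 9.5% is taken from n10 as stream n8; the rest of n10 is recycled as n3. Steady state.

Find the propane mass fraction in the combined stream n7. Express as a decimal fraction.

propane enters only via n1 and leaves only via the purge: 1240×0.272 = 0.095×(propane in n10), and the absorber passes all propane, so propane in n7 = propane in n10 = 3550.3 kg/min.
propylene in n7: m_A = 1240×0.728 + (1−0.095)·(1−0.755)·m_A, so m_A = 902.72/0.7783 = 1159.9 kg/min.
n7 = 1159.9 + 3550.3 = 4710.2 kg/min.
propane fraction in n7 = 3550.3/4710.2 = 0.754.

0.754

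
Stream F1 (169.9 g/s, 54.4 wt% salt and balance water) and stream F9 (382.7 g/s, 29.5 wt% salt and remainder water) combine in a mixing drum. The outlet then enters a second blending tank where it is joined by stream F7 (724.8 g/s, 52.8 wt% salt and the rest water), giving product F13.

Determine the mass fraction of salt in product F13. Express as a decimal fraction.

0.460

Overall, product flow = 1277.4 g/s.
salt in = 169.9×0.544 + 382.7×0.295 + 724.8×0.528 = 588.02 g/s.
salt fraction in F13 = 0.460.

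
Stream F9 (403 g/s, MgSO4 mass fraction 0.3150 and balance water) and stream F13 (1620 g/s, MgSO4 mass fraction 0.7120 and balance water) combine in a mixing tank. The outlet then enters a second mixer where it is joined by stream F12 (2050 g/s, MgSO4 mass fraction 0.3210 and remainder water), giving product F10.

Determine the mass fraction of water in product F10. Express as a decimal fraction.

0.5241

Overall, product flow = 4073 g/s.
water in = 403×0.685 + 1620×0.288 + 2050×0.679 = 2134.6 g/s.
water fraction in F10 = 0.5241.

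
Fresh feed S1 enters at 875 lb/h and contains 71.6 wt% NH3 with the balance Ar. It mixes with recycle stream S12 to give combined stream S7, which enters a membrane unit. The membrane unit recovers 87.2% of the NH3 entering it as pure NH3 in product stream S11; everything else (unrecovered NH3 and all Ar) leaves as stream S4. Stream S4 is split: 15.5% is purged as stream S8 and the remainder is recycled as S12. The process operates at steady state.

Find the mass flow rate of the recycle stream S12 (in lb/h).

Ar enters only via S1 and leaves only via the purge: 875×0.284 = 0.155×(Ar in S4), and the membrane unit passes all Ar, so Ar in S7 = Ar in S4 = 1603.2 lb/h.
NH3 in S7: m_A = 875×0.716 + (1−0.155)·(1−0.872)·m_A, so m_A = 626.5/0.8918 = 702.48 lb/h.
S4 = (1−0.872)×702.48 + 1603.2 = 1693.1 lb/h.
Recycle S12 = (1−0.155)×1693.1 = 1430.7 lb/h.

1431 lb/h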